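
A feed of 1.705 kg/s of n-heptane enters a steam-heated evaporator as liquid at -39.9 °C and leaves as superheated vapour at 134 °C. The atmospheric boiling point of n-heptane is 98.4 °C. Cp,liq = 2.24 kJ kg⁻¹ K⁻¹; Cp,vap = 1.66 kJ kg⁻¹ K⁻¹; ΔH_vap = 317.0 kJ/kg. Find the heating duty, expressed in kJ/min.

Q = 70200 kJ/min

liquid -39.9→98.4 °C: 309.79 kJ/kg
vaporisation at 98.4 °C: 317 kJ/kg
vapour 98.4→134 °C: 59.096 kJ/kg
Δh = 309.79 + 317 + 59.096 = 685.89 kJ/kg
Q = ṁ·Δh = 1.705 kg/s × 685.89 kJ/kg = 1169.4 kJ/s
|Q| = 1169.4 kW = 70166 kJ/min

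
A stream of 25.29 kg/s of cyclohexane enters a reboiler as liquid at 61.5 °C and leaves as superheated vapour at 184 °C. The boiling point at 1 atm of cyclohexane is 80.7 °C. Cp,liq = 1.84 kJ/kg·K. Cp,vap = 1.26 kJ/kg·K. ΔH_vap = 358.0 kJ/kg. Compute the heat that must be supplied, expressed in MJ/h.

Q = 47700 MJ/h

liquid 61.5→80.7 °C: 35.328 kJ/kg
vaporisation at 80.7 °C: 358 kJ/kg
vapour 80.7→184 °C: 130.16 kJ/kg
Δh = 35.328 + 358 + 130.16 = 523.49 kJ/kg
Q = ṁ·Δh = 25.29 kg/s × 523.49 kJ/kg = 13239 kJ/s
|Q| = 13239 kW = 47660 MJ/h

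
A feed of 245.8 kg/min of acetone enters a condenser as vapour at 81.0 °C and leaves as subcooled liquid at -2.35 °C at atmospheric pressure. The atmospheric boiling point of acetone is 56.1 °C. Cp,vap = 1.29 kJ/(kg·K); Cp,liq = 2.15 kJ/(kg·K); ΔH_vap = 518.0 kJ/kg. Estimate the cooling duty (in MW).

Q_c = 2.77 MW

vapour 81.0→56.1 °C: -32.121 kJ/kg
condensation at 56.1 °C: -518 kJ/kg
liquid 56.1→-2.35 °C: -125.67 kJ/kg
Δh = -32.121 + -518 + -125.67 = -675.79 kJ/kg
Q = ṁ·Δh = 245.8 kg/min × -675.79 kJ/kg = -166110 kJ/min
|Q| = 2768.5 kW = 2.7685 MW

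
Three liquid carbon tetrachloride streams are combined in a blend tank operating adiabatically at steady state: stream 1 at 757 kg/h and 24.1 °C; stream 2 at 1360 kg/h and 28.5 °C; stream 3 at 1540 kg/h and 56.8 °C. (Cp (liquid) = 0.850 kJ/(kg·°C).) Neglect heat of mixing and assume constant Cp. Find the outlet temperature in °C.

No heat crosses the boundary, so H_out = H_in.
Σ ṁᵢCp,ᵢTᵢ = 757×0.850×24.1 + 1360×0.850×28.5 + 1540×0.850×56.8 = 122800
Σ ṁᵢCp,ᵢ = 757×0.850 + 1360×0.850 + 1540×0.850 = 3108.4
T_out = 122800 / 3108.4 = 39.507 °C

T_out = 39.5 °C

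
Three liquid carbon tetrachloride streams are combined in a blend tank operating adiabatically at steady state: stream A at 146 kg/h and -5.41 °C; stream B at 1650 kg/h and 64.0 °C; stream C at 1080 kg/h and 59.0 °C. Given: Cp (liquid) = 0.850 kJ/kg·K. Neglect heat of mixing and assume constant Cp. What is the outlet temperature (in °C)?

T_out = 58.6 °C

Adiabatic, steady state ⇒ Σ ṁᵢCp,ᵢ(T_out − Tᵢ) = 0
Σ ṁᵢCp,ᵢTᵢ = 146×0.850×-5.41 + 1650×0.850×64.0 + 1080×0.850×59.0 = 143250
Σ ṁᵢCp,ᵢ = 146×0.850 + 1650×0.850 + 1080×0.850 = 2444.6
T_out = 143250 / 2444.6 = 58.599 °C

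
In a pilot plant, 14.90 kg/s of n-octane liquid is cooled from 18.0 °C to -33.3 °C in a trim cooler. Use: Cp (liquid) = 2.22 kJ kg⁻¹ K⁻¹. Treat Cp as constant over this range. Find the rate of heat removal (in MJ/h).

Q_c = 6110 MJ/h

Q = ṁ·Cp·ΔT = 14.90 × 2.22 × (-33.3 − 18.0) = -1696.9 kJ/s
Cooling duty = 6108.8 MJ/h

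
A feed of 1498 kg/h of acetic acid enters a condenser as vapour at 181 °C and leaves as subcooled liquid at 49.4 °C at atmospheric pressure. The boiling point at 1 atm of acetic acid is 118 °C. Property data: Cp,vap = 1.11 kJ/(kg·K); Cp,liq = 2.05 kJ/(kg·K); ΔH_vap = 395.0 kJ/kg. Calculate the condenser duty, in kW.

Q_c = 252 kW

vapour 181→118 °C: -69.93 kJ/kg
condensation at 118 °C: -395 kJ/kg
liquid 118→49.4 °C: -140.63 kJ/kg
Δh = -69.93 + -395 + -140.63 = -605.56 kJ/kg
Q = ṁ·Δh = 1498 kg/h × -605.56 kJ/kg = -907130 kJ/h
|Q| = 251.98 kW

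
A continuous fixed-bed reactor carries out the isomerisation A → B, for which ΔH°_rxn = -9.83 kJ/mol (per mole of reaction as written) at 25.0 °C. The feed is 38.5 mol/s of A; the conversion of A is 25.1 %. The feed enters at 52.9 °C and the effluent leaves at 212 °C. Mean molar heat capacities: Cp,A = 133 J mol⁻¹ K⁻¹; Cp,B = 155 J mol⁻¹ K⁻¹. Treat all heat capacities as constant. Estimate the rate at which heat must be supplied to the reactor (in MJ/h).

Extent of reaction ξ = 0.251 × 38.5 = 9.6635 mol/s
Reaction term: ξ·ΔH°_rxn = 9.6635 × -9.83 = -94.992 kJ/s
Sensible, feed 52.9→25 °C: -142.86 kJ/s
Outlet flows (mol/s): A 28.837, B 9.6635
Sensible, products 25→212 °C: 997.29 kJ/s
Q = ΔH = 759.43 kJ/s = 759.43 kW
Heat supplied = 2734 MJ/h

Q_in = 2730 MJ/h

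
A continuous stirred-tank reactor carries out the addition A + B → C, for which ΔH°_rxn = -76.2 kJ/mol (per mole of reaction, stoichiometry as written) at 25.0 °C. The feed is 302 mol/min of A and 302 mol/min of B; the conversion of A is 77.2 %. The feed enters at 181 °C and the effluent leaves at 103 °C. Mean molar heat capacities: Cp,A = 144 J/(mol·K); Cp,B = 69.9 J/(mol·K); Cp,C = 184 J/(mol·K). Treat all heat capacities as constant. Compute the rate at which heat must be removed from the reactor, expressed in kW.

Extent of reaction ξ = 0.772 × 302 = 233.14 mol/min
Reaction term: ξ·ΔH°_rxn = 233.14 × -76.2 = -17766 kJ/min
Sensible, feed 181→25 °C: -10077 kJ/min
Outlet flows (mol/min): A 68.856, B 68.856, C 233.14
Sensible, products 25→103 °C: 4494.9 kJ/min
Q = ΔH = -23348 kJ/min = -389.13 kW
Heat removed = 389.13 kW

Q_out = 389 kW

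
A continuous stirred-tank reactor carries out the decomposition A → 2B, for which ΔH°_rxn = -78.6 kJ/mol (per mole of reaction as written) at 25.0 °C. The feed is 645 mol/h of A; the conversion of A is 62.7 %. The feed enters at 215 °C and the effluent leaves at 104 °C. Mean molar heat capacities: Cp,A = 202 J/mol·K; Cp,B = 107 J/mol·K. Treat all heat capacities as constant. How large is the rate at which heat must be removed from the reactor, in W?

Q_out = 12700 W

Extent of reaction ξ = 0.627 × 645 = 404.42 mol/h
Reaction term: ξ·ΔH°_rxn = 404.42 × -78.6 = -31787 kJ/h
Sensible, feed 215→25 °C: -24755 kJ/h
Outlet flows (mol/h): A 240.58, B 808.83
Sensible, products 25→104 °C: 10676 kJ/h
Q = ΔH = -45866 kJ/h = -12.741 kW
Heat removed = 12741 W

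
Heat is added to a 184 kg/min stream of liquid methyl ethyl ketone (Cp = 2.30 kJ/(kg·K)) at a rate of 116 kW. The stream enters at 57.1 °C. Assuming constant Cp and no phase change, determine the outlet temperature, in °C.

Q = 116 kW = 6960 kJ/min
ΔT = Q/(ṁ·Cp) = 6960/(184×2.30) = 16.446 K
T_out = 57.1 + 16.446 = 73.546 °C

T_out = 73.5 °C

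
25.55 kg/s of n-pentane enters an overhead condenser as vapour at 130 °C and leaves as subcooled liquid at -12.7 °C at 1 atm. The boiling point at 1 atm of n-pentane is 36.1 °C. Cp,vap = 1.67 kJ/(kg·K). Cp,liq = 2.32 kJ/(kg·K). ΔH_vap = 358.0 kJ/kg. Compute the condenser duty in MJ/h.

vapour 130→36.1 °C: -156.81 kJ/kg
condensation at 36.1 °C: -358 kJ/kg
liquid 36.1→-12.7 °C: -113.22 kJ/kg
Δh = -156.81 + -358 + -113.22 = -628.03 kJ/kg
Q = ṁ·Δh = 25.55 kg/s × -628.03 kJ/kg = -16046 kJ/s
|Q| = 16046 kW = 57766 MJ/h

Q_c = 57800 MJ/h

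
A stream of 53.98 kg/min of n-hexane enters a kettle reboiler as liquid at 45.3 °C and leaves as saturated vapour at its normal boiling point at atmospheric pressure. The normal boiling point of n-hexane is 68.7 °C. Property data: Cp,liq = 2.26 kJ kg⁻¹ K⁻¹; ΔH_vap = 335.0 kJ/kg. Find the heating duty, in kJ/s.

Q = 349 kJ/s

liquid 45.3→68.7 °C: 52.884 kJ/kg
vaporisation at 68.7 °C: 335 kJ/kg
Δh = 52.884 + 335 = 387.88 kJ/kg
Q = ṁ·Δh = 53.98 kg/min × 387.88 kJ/kg = 20938 kJ/min
|Q| = 348.97 kW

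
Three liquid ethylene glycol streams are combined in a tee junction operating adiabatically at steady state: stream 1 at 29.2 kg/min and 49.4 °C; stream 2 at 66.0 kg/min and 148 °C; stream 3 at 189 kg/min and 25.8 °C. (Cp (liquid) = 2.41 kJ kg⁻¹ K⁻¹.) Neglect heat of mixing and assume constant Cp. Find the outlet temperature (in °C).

T_out = 56.6 °C

Adiabatic, steady state ⇒ Σ ṁᵢCp,ᵢ(T_out − Tᵢ) = 0
Σ ṁᵢCp,ᵢTᵢ = 29.2×2.41×49.4 + 66.0×2.41×148 + 189×2.41×25.8 = 38769
Σ ṁᵢCp,ᵢ = 29.2×2.41 + 66.0×2.41 + 189×2.41 = 684.92
T_out = 38769 / 684.92 = 56.603 °C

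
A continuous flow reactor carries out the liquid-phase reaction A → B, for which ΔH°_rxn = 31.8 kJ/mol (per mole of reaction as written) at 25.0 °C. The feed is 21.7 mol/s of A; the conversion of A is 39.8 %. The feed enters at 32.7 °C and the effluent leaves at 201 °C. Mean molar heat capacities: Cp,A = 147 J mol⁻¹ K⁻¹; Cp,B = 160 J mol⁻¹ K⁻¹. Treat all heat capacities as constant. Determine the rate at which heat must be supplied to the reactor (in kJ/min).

Q_in = 49900 kJ/min

Extent of reaction ξ = 0.398 × 21.7 = 8.6366 mol/s
Reaction term: ξ·ΔH°_rxn = 8.6366 × 31.8 = 274.64 kJ/s
Sensible, feed 32.7→25 °C: -24.562 kJ/s
Outlet flows (mol/s): A 13.063, B 8.6366
Sensible, products 25→201 °C: 581.18 kJ/s
Q = ΔH = 831.26 kJ/s = 831.26 kW
Heat supplied = 49876 kJ/min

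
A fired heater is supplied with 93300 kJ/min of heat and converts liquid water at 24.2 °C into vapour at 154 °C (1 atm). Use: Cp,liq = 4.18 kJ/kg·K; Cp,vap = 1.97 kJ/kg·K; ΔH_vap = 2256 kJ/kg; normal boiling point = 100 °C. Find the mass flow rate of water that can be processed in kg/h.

Δh = 4.18×(100−24.2) + 2256 + 1.97×(154−100) = 2679.2 kJ/kg
Q = 93300 kJ/min = 1555 kJ/s = 5.598e+06 kJ/h
ṁ = Q/Δh = 5.598e+06 / 2679.2 = 2089.4 kg/h

ṁ = 2090 kg/h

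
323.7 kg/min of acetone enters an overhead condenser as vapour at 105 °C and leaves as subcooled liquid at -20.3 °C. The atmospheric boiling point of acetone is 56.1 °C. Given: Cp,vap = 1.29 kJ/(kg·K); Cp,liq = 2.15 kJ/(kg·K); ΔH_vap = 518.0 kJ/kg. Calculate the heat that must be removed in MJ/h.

vapour 105→56.1 °C: -63.081 kJ/kg
condensation at 56.1 °C: -518 kJ/kg
liquid 56.1→-20.3 °C: -164.26 kJ/kg
Δh = -63.081 + -518 + -164.26 = -745.34 kJ/kg
Q = ṁ·Δh = 323.7 kg/min × -745.34 kJ/kg = -241270 kJ/min
|Q| = 4021.1 kW = 14476 MJ/h

Q_c = 14500 MJ/h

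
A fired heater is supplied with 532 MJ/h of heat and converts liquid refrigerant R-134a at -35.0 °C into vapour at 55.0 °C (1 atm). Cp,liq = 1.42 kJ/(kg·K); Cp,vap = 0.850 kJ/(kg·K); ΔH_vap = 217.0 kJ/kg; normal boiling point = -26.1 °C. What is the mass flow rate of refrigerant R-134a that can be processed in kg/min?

Δh = 1.42×(-26.1−-35.0) + 217.0 + 0.850×(55.0−-26.1) = 298.57 kJ/kg
Q = 532 MJ/h = 147.78 kJ/s = 8866.7 kJ/min
ṁ = Q/Δh = 8866.7 / 298.57 = 29.697 kg/min

ṁ = 29.7 kg/min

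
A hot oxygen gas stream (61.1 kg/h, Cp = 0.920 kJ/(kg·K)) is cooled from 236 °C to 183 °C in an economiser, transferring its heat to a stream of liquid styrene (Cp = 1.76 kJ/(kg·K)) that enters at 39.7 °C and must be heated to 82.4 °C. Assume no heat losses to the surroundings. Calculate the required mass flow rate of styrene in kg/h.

ṁ_c = 39.6 kg/h

Heat released by hot stream: Q = 61.1 × 0.920 × (236 − 183) = 2979.2 kJ/h
Energy balance on cold side (adiabatic exchanger): Q = ṁ_c·Cp_c·(T_c,out − T_c,in)
ṁ_c = 2979.2 / [1.76 × (82.4 − 39.7)] = 39.643 kg/h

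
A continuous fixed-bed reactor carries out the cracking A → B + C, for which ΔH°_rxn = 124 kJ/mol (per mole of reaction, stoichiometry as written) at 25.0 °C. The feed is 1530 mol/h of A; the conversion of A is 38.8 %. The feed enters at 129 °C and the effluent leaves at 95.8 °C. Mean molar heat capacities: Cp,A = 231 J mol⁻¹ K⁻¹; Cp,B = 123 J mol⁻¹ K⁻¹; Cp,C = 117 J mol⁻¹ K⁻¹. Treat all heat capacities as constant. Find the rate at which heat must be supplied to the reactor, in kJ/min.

Q_in = 1040 kJ/min

Extent of reaction ξ = 0.388 × 1530 = 593.64 mol/h
Reaction term: ξ·ΔH°_rxn = 593.64 × 124 = 73611 kJ/h
Sensible, feed 129→25 °C: -36757 kJ/h
Outlet flows (mol/h): A 936.36, B 593.64, C 593.64
Sensible, products 25→95.8 °C: 25401 kJ/h
Q = ΔH = 62256 kJ/h = 17.293 kW
Heat supplied = 1037.6 kJ/min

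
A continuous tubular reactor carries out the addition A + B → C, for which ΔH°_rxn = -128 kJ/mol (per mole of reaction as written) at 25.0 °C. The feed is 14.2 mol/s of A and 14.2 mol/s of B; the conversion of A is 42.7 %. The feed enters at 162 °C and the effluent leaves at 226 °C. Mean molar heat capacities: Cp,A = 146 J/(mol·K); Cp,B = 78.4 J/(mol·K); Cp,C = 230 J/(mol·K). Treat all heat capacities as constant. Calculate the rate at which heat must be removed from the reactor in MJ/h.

Q_out = 2040 MJ/h

Extent of reaction ξ = 0.427 × 14.2 = 6.0634 mol/s
Reaction term: ξ·ΔH°_rxn = 6.0634 × -128 = -776.12 kJ/s
Sensible, feed 162→25 °C: -436.55 kJ/s
Outlet flows (mol/s): A 8.1366, B 8.1366, C 6.0634
Sensible, products 25→226 °C: 647.31 kJ/s
Q = ΔH = -565.36 kJ/s = -565.36 kW
Heat removed = 2035.3 MJ/h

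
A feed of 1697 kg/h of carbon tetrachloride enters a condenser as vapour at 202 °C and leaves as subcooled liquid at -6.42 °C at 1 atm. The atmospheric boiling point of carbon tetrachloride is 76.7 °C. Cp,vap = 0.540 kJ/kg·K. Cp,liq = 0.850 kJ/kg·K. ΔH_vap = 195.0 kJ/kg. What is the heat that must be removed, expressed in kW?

Q_c = 157 kW

vapour 202→76.7 °C: -67.662 kJ/kg
condensation at 76.7 °C: -195 kJ/kg
liquid 76.7→-6.42 °C: -70.652 kJ/kg
Δh = -67.662 + -195 + -70.652 = -333.31 kJ/kg
Q = ṁ·Δh = 1697 kg/h × -333.31 kJ/kg = -565630 kJ/h
|Q| = 157.12 kW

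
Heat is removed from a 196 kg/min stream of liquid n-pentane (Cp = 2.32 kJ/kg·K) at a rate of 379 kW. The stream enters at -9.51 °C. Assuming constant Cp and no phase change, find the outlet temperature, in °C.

T_out = -59.5 °C

Q = 379 kW = 22740 kJ/min
ΔT = Q/(ṁ·Cp) = 22740/(196×2.32) = 50.009 K
T_out = -9.51 − 50.009 = -59.519 °C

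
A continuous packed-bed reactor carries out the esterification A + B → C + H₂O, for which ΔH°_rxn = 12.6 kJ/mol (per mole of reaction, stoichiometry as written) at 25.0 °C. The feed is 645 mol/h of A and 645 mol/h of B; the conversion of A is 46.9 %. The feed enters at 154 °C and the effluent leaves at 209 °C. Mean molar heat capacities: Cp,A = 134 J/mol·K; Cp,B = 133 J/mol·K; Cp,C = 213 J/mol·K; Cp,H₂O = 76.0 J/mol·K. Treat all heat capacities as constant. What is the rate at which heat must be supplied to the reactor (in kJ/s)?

Extent of reaction ξ = 0.469 × 645 = 302.5 mol/h
Reaction term: ξ·ΔH°_rxn = 302.5 × 12.6 = 3811.6 kJ/h
Sensible, feed 154→25 °C: -22216 kJ/h
Outlet flows (mol/h): A 342.5, B 342.5, C 302.5, H₂O 302.5
Sensible, products 25→209 °C: 32912 kJ/h
Q = ΔH = 14508 kJ/h = 4.03 kW
Heat supplied = 4.03 kJ/s

Q_in = 4.03 kJ/s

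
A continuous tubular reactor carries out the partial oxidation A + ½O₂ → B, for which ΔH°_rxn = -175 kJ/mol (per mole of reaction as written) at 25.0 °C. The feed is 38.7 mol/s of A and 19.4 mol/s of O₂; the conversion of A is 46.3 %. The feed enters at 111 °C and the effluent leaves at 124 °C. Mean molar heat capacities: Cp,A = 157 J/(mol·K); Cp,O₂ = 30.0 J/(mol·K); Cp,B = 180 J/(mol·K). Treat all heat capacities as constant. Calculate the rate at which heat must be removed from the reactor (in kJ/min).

Q_out = 182000 kJ/min

Extent of reaction ξ = 0.463 × 38.7 = 17.918 mol/s
Reaction term: ξ·ΔH°_rxn = 17.918 × -175 = -3135.7 kJ/s
Sensible, feed 111→25 °C: -572.58 kJ/s
Outlet flows (mol/s): A 20.782, O₂ 10.441, B 17.918
Sensible, products 25→124 °C: 673.32 kJ/s
Q = ΔH = -3034.9 kJ/s = -3034.9 kW
Heat removed = 182100 kJ/min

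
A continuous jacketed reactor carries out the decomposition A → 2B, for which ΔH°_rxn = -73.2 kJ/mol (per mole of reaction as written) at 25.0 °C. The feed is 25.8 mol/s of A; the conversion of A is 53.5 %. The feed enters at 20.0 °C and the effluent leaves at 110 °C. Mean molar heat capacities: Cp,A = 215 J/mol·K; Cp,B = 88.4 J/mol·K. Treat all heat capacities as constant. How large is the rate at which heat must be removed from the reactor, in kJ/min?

Q_out = 33400 kJ/min

Extent of reaction ξ = 0.535 × 25.8 = 13.803 mol/s
Reaction term: ξ·ΔH°_rxn = 13.803 × -73.2 = -1010.4 kJ/s
Sensible, feed 20.0→25 °C: 27.735 kJ/s
Outlet flows (mol/s): A 11.997, B 27.606
Sensible, products 25→110 °C: 426.68 kJ/s
Q = ΔH = -555.97 kJ/s = -555.97 kW
Heat removed = 33358 kJ/min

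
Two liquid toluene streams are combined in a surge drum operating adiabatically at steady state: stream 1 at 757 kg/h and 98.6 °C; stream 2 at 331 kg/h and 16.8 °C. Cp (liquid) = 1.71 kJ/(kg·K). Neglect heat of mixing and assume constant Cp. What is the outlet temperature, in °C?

Energy balance with Q = 0: Σ ṁᵢCp,ᵢ(T_out − Tᵢ) = 0
T_out = Σ ṁᵢCp,ᵢTᵢ / Σ ṁᵢCp,ᵢ
      = 137140 / 1860.5 = 73.714 °C

T_out = 73.7 °C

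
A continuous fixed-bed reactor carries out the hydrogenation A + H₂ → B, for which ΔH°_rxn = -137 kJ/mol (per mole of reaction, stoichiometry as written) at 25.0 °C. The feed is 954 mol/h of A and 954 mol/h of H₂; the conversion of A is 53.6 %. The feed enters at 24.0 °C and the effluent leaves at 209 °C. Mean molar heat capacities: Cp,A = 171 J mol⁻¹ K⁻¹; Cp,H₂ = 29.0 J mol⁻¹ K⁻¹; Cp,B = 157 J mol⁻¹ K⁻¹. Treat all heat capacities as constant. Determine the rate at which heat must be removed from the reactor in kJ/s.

Q_out = 10.8 kJ/s

Extent of reaction ξ = 0.536 × 954 = 511.34 mol/h
Reaction term: ξ·ΔH°_rxn = 511.34 × -137 = -70054 kJ/h
Sensible, feed 24.0→25 °C: 190.8 kJ/h
Outlet flows (mol/h): A 442.66, H₂ 442.66, B 511.34
Sensible, products 25→209 °C: 31061 kJ/h
Q = ΔH = -38802 kJ/h = -10.778 kW
Heat removed = 10.778 kJ/s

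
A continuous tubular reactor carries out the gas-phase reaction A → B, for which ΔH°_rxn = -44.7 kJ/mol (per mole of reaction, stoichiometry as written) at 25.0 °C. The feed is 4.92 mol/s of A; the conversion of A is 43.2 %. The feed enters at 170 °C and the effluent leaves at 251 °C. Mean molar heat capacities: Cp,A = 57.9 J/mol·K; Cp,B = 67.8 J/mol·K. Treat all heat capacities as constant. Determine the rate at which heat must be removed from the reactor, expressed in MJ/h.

Q_out = 242 MJ/h

Extent of reaction ξ = 0.432 × 4.92 = 2.1254 mol/s
Reaction term: ξ·ΔH°_rxn = 2.1254 × -44.7 = -95.007 kJ/s
Sensible, feed 170→25 °C: -41.306 kJ/s
Outlet flows (mol/s): A 2.7946, B 2.1254
Sensible, products 25→251 °C: 69.136 kJ/s
Q = ΔH = -67.177 kJ/s = -67.177 kW
Heat removed = 241.84 MJ/h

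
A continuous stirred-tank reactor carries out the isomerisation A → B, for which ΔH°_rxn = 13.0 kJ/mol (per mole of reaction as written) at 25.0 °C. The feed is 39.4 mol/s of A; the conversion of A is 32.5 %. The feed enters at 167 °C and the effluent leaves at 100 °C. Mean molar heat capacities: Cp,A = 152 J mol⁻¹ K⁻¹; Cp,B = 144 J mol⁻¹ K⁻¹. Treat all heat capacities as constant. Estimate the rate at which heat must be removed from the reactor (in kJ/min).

Q_out = 14500 kJ/min

Extent of reaction ξ = 0.325 × 39.4 = 12.805 mol/s
Reaction term: ξ·ΔH°_rxn = 12.805 × 13.0 = 166.47 kJ/s
Sensible, feed 167→25 °C: -850.41 kJ/s
Outlet flows (mol/s): A 26.595, B 12.805
Sensible, products 25→100 °C: 441.48 kJ/s
Q = ΔH = -242.47 kJ/s = -242.47 kW
Heat removed = 14548 kJ/min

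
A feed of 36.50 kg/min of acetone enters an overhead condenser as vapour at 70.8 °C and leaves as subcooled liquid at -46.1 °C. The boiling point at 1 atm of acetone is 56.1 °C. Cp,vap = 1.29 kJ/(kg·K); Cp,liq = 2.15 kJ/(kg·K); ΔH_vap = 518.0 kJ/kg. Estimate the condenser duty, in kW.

vapour 70.8→56.1 °C: -18.963 kJ/kg
condensation at 56.1 °C: -518 kJ/kg
liquid 56.1→-46.1 °C: -219.73 kJ/kg
Δh = -18.963 + -518 + -219.73 = -756.69 kJ/kg
Q = ṁ·Δh = 36.50 kg/min × -756.69 kJ/kg = -27619 kJ/min
|Q| = 460.32 kW

Q_c = 460 kW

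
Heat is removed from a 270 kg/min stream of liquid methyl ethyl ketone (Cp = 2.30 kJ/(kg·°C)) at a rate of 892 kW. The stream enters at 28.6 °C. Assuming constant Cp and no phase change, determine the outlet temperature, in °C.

T_out = -57.6 °C

Q = 892 kW = 53520 kJ/min
ΔT = Q/(ṁ·Cp) = 53520/(270×2.30) = 86.184 K
T_out = 28.6 − 86.184 = -57.584 °C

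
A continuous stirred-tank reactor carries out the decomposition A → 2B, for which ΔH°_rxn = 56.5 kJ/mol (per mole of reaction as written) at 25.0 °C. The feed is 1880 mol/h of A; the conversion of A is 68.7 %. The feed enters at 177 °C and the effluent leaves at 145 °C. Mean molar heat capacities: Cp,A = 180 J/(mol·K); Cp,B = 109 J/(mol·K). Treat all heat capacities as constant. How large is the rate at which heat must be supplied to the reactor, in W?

Extent of reaction ξ = 0.687 × 1880 = 1291.6 mol/h
Reaction term: ξ·ΔH°_rxn = 1291.6 × 56.5 = 72973 kJ/h
Sensible, feed 177→25 °C: -51437 kJ/h
Outlet flows (mol/h): A 588.44, B 2583.1
Sensible, products 25→145 °C: 46498 kJ/h
Q = ΔH = 68034 kJ/h = 18.898 kW
Heat supplied = 18898 W

Q_in = 18900 W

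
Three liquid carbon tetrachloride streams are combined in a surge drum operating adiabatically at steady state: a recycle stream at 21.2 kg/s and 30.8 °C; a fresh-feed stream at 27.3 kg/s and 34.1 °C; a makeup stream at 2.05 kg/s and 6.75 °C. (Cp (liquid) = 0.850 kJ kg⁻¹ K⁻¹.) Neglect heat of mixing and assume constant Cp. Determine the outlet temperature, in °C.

Adiabatic, steady state ⇒ Σ ṁᵢCp,ᵢ(T_out − Tᵢ) = 0
T_out = Σ ṁᵢCp,ᵢTᵢ / Σ ṁᵢCp,ᵢ
      = 1358.1 / 42.968 = 31.607 °C

T_out = 31.6 °C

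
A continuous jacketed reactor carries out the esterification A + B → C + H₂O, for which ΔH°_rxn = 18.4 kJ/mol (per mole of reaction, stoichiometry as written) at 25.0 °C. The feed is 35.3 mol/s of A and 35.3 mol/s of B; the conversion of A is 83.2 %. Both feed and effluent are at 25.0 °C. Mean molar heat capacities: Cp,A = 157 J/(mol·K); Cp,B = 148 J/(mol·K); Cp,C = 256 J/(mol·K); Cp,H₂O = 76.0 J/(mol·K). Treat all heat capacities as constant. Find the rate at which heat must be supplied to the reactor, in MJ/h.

Extent of reaction ξ = 0.832 × 35.3 = 29.37 mol/s
Reaction term: ξ·ΔH°_rxn = 29.37 × 18.4 = 540.4 kJ/s
Q = ΔH = 540.4 kJ/s = 540.4 kW
Heat supplied = 1945.4 MJ/h

Q_in = 1950 MJ/h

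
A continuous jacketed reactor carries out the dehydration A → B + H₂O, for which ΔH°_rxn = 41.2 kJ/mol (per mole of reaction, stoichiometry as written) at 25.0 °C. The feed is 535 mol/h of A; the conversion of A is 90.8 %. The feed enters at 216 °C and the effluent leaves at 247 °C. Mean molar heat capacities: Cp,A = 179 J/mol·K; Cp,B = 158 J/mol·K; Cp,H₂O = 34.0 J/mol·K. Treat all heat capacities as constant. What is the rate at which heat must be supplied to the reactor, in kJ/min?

Q_in = 406 kJ/min

Extent of reaction ξ = 0.908 × 535 = 485.78 mol/h
Reaction term: ξ·ΔH°_rxn = 485.78 × 41.2 = 20014 kJ/h
Sensible, feed 216→25 °C: -18291 kJ/h
Outlet flows (mol/h): A 49.22, B 485.78, H₂O 485.78
Sensible, products 25→247 °C: 22662 kJ/h
Q = ΔH = 24385 kJ/h = 6.7736 kW
Heat supplied = 406.41 kJ/min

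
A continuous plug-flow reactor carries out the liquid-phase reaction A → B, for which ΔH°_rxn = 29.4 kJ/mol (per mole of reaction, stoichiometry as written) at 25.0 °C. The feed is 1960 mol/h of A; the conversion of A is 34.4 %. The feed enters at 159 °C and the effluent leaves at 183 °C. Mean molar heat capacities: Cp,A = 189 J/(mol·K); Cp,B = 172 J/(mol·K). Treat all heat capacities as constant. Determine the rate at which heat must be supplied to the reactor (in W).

Q_in = 7470 W

Extent of reaction ξ = 0.344 × 1960 = 674.24 mol/h
Reaction term: ξ·ΔH°_rxn = 674.24 × 29.4 = 19823 kJ/h
Sensible, feed 159→25 °C: -49639 kJ/h
Outlet flows (mol/h): A 1285.8, B 674.24
Sensible, products 25→183 °C: 56719 kJ/h
Q = ΔH = 26902 kJ/h = 7.4728 kW
Heat supplied = 7472.8 W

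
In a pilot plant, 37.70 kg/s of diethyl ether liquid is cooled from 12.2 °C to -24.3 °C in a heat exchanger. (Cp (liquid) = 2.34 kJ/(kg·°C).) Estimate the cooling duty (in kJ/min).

Q_c = 193000 kJ/min

Q = ṁ·Cp·ΔT = 37.70 × 2.34 × (-24.3 − 12.2) = -3220 kJ/s
Cooling duty = 193200 kJ/min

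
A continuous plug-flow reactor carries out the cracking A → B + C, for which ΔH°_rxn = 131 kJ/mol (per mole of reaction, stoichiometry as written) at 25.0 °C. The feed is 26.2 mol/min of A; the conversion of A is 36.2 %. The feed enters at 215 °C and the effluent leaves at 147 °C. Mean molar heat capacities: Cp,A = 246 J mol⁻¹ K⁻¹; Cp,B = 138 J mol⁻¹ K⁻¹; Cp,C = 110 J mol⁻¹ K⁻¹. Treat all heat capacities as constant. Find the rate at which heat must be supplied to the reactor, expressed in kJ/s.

Q_in = 13.4 kJ/s

Extent of reaction ξ = 0.362 × 26.2 = 9.4844 mol/min
Reaction term: ξ·ΔH°_rxn = 9.4844 × 131 = 1242.5 kJ/min
Sensible, feed 215→25 °C: -1224.6 kJ/min
Outlet flows (mol/min): A 16.716, B 9.4844, C 9.4844
Sensible, products 25→147 °C: 788.63 kJ/min
Q = ΔH = 806.5 kJ/min = 13.442 kW
Heat supplied = 13.442 kJ/s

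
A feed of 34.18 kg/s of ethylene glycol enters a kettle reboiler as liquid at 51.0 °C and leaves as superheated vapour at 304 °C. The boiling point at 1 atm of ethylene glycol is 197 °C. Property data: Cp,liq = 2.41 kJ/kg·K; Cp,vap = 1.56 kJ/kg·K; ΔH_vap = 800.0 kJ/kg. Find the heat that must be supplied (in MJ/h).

liquid 51.0→197 °C: 351.86 kJ/kg
vaporisation at 197 °C: 800 kJ/kg
vapour 197→304 °C: 166.92 kJ/kg
Δh = 351.86 + 800 + 166.92 = 1318.8 kJ/kg
Q = ṁ·Δh = 34.18 kg/s × 1318.8 kJ/kg = 45076 kJ/s
|Q| = 45076 kW = 162270 MJ/h

Q = 162000 MJ/h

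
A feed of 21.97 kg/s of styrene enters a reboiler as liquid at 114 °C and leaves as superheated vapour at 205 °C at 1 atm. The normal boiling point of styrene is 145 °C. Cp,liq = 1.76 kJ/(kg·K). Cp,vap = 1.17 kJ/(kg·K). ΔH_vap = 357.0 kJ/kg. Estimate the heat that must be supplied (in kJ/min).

Q = 635000 kJ/min

liquid 114→145 °C: 54.56 kJ/kg
vaporisation at 145 °C: 357 kJ/kg
vapour 145→205 °C: 70.2 kJ/kg
Δh = 54.56 + 357 + 70.2 = 481.76 kJ/kg
Q = ṁ·Δh = 21.97 kg/s × 481.76 kJ/kg = 10584 kJ/s
|Q| = 10584 kW = 635060 kJ/min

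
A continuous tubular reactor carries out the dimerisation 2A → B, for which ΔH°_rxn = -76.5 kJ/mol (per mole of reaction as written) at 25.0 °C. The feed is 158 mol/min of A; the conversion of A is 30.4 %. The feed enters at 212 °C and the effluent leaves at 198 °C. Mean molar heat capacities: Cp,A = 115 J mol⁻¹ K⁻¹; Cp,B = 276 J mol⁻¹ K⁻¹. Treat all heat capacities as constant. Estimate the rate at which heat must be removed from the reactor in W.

Q_out = 31700 W

Extent of reaction ξ = 0.304 × 158 / 2 = 24.016 mol/min
Reaction term: ξ·ΔH°_rxn = 24.016 × -76.5 = -1837.2 kJ/min
Sensible, feed 212→25 °C: -3397.8 kJ/min
Outlet flows (mol/min): A 109.97, B 24.016
Sensible, products 25→198 °C: 3334.5 kJ/min
Q = ΔH = -1900.5 kJ/min = -31.675 kW
Heat removed = 31675 W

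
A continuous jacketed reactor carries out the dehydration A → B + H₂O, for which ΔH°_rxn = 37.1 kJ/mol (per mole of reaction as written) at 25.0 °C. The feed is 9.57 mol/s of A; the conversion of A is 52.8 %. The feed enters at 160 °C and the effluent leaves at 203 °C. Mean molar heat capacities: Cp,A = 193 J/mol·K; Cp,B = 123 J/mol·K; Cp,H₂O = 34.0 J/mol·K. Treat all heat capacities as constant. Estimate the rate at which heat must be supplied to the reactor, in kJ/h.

Extent of reaction ξ = 0.528 × 9.57 = 5.053 mol/s
Reaction term: ξ·ΔH°_rxn = 5.053 × 37.1 = 187.46 kJ/s
Sensible, feed 160→25 °C: -249.35 kJ/s
Outlet flows (mol/s): A 4.517, B 5.053, H₂O 5.053
Sensible, products 25→203 °C: 296.39 kJ/s
Q = ΔH = 234.51 kJ/s = 234.51 kW
Heat supplied = 844220 kJ/h

Q_in = 844000 kJ/h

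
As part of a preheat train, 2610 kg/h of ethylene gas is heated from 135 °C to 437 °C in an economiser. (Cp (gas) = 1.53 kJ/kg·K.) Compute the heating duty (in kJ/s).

Q = 335 kJ/s

Q = ṁ·Cp·ΔT = 2610 × 1.53 × (437 − 135) = 1.206e+06 kJ/h
Converting: 1.206e+06 / 3600 s = 334.99 kW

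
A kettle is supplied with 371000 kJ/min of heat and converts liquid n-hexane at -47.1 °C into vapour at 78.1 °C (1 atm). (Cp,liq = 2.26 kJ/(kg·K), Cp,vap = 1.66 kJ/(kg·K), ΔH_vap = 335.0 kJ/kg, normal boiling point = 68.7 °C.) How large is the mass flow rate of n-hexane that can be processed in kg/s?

ṁ = 10.1 kg/s

Δh = 2.26×(68.7−-47.1) + 335.0 + 1.66×(78.1−68.7) = 612.31 kJ/kg
Q = 371000 kJ/min = 6183.3 kJ/s = 6183.3 kJ/s
ṁ = Q/Δh = 6183.3 / 612.31 = 10.098 kg/s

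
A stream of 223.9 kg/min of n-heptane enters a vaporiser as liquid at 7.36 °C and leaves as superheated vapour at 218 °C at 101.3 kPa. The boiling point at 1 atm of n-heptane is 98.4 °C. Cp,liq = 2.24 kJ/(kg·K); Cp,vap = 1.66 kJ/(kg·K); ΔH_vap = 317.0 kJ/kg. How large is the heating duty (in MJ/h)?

liquid 7.36→98.4 °C: 203.93 kJ/kg
vaporisation at 98.4 °C: 317 kJ/kg
vapour 98.4→218 °C: 198.54 kJ/kg
Δh = 203.93 + 317 + 198.54 = 719.47 kJ/kg
Q = ṁ·Δh = 223.9 kg/min × 719.47 kJ/kg = 161090 kJ/min
|Q| = 2684.8 kW = 9665.3 MJ/h

Q = 9670 MJ/h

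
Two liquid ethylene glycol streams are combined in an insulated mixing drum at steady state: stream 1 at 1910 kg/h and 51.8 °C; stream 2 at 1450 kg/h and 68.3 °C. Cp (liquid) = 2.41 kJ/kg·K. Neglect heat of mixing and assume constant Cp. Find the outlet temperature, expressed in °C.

Energy balance with Q = 0: Σ ṁᵢCp,ᵢ(T_out − Tᵢ) = 0
T_out = Σ ṁᵢCp,ᵢTᵢ / Σ ṁᵢCp,ᵢ
      = 477110 / 8097.6 = 58.921 °C

T_out = 58.9 °C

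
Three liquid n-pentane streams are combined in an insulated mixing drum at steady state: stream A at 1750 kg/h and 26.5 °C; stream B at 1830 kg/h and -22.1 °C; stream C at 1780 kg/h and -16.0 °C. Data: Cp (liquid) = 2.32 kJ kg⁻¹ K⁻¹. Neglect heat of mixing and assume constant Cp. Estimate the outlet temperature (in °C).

T_out = -4.21 °C

Energy balance with Q = 0: Σ ṁᵢCp,ᵢ(T_out − Tᵢ) = 0
Σ ṁᵢCp,ᵢTᵢ = 1750×2.32×26.5 + 1830×2.32×-22.1 + 1780×2.32×-16.0 = -52311
Σ ṁᵢCp,ᵢ = 1750×2.32 + 1830×2.32 + 1780×2.32 = 12435
T_out = -52311 / 12435 = -4.2067 °C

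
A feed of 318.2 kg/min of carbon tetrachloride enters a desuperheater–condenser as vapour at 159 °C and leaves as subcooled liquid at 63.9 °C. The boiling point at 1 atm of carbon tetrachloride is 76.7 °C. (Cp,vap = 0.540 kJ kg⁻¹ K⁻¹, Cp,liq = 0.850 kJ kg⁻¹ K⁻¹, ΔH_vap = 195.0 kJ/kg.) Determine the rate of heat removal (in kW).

Q_c = 1330 kW

vapour 159→76.7 °C: -44.442 kJ/kg
condensation at 76.7 °C: -195 kJ/kg
liquid 76.7→63.9 °C: -10.88 kJ/kg
Δh = -44.442 + -195 + -10.88 = -250.32 kJ/kg
Q = ṁ·Δh = 318.2 kg/min × -250.32 kJ/kg = -79652 kJ/min
|Q| = 1327.5 kW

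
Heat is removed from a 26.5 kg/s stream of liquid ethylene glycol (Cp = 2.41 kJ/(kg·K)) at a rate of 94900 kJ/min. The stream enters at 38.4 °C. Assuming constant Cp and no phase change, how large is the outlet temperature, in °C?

T_out = 13.6 °C

Q = 94900 kJ/min = 1581.7 kJ/s
ΔT = Q/(ṁ·Cp) = 1581.7/(26.5×2.41) = 24.766 K
T_out = 38.4 − 24.766 = 13.634 °C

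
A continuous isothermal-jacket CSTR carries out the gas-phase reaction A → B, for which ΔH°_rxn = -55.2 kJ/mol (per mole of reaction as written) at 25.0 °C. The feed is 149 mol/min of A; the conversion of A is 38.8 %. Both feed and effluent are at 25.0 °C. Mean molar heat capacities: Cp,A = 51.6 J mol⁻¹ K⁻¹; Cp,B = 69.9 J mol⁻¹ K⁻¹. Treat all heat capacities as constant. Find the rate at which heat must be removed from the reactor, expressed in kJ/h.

Extent of reaction ξ = 0.388 × 149 = 57.812 mol/min
Reaction term: ξ·ΔH°_rxn = 57.812 × -55.2 = -3191.2 kJ/min
Q = ΔH = -3191.2 kJ/min = -53.187 kW
Heat removed = 191470 kJ/h

Q_out = 191000 kJ/h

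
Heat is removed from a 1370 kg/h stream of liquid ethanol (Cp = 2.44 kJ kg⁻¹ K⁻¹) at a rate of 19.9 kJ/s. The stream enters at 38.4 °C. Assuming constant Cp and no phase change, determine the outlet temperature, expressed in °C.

Q = 19.9 kJ/s = 71640 kJ/h
ΔT = Q/(ṁ·Cp) = 71640/(1370×2.44) = 21.431 K
T_out = 38.4 − 21.431 = 16.969 °C

T_out = 17.0 °C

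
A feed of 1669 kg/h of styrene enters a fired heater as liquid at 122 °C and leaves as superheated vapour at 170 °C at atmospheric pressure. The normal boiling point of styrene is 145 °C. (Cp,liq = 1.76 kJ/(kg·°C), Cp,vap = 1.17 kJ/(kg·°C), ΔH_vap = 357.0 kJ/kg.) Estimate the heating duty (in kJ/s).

liquid 122→145 °C: 40.48 kJ/kg
vaporisation at 145 °C: 357 kJ/kg
vapour 145→170 °C: 29.25 kJ/kg
Δh = 40.48 + 357 + 29.25 = 426.73 kJ/kg
Q = ṁ·Δh = 1669 kg/h × 426.73 kJ/kg = 712210 kJ/h
|Q| = 197.84 kW

Q = 198 kJ/s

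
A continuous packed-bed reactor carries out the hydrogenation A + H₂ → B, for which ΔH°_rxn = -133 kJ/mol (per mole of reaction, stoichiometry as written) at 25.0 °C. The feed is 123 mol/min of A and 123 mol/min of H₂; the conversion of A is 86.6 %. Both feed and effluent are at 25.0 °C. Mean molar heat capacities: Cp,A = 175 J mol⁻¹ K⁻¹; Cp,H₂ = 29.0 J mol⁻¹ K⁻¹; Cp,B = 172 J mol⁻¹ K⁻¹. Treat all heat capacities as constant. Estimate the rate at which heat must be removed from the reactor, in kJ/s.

Extent of reaction ξ = 0.866 × 123 = 106.52 mol/min
Reaction term: ξ·ΔH°_rxn = 106.52 × -133 = -14167 kJ/min
Q = ΔH = -14167 kJ/min = -236.11 kW
Heat removed = 236.11 kJ/s

Q_out = 236 kJ/s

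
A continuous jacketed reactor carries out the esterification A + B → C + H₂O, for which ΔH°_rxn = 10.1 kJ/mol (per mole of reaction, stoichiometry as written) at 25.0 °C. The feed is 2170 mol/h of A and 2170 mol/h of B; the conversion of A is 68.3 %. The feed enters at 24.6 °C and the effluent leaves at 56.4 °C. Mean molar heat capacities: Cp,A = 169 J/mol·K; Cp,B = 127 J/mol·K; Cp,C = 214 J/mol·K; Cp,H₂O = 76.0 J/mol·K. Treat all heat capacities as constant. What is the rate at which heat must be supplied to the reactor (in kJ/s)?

Q_in = 9.75 kJ/s

Extent of reaction ξ = 0.683 × 2170 = 1482.1 mol/h
Reaction term: ξ·ΔH°_rxn = 1482.1 × 10.1 = 14969 kJ/h
Sensible, feed 24.6→25 °C: 256.93 kJ/h
Outlet flows (mol/h): A 687.89, B 687.89, C 1482.1, H₂O 1482.1
Sensible, products 25→56.4 °C: 19890 kJ/h
Q = ΔH = 35116 kJ/h = 9.7544 kW
Heat supplied = 9.7544 kJ/s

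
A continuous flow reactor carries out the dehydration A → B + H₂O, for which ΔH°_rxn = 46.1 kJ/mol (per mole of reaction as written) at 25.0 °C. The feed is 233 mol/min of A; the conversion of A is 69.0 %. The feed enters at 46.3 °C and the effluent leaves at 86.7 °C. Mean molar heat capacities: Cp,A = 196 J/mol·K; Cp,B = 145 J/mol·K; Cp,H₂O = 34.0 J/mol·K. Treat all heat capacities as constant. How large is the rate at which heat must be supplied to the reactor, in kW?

Q_in = 151 kW

Extent of reaction ξ = 0.690 × 233 = 160.77 mol/min
Reaction term: ξ·ΔH°_rxn = 160.77 × 46.1 = 7411.5 kJ/min
Sensible, feed 46.3→25 °C: -972.73 kJ/min
Outlet flows (mol/min): A 72.23, B 160.77, H₂O 160.77
Sensible, products 25→86.7 °C: 2649.1 kJ/min
Q = ΔH = 9087.9 kJ/min = 151.46 kW
Heat supplied = 151.46 kW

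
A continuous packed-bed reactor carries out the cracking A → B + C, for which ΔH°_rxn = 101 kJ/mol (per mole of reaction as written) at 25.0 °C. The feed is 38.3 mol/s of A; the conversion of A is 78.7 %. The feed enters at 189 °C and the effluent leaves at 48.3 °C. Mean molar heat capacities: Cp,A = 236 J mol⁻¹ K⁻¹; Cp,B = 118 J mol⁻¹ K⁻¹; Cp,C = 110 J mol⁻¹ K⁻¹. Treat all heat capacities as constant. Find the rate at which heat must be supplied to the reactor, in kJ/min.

Extent of reaction ξ = 0.787 × 38.3 = 30.142 mol/s
Reaction term: ξ·ΔH°_rxn = 30.142 × 101 = 3044.4 kJ/s
Sensible, feed 189→25 °C: -1482.4 kJ/s
Outlet flows (mol/s): A 8.1579, B 30.142, C 30.142
Sensible, products 25→48.3 °C: 204.99 kJ/s
Q = ΔH = 1767 kJ/s = 1767 kW
Heat supplied = 106020 kJ/min

Q_in = 106000 kJ/min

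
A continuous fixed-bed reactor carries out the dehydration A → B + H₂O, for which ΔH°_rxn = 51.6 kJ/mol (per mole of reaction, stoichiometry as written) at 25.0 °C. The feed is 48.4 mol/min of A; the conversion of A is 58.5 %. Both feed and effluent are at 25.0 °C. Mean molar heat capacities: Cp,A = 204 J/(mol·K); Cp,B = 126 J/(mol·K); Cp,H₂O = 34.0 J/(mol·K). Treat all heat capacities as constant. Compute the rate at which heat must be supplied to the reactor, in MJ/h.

Q_in = 87.7 MJ/h

Extent of reaction ξ = 0.585 × 48.4 = 28.314 mol/min
Reaction term: ξ·ΔH°_rxn = 28.314 × 51.6 = 1461 kJ/min
Q = ΔH = 1461 kJ/min = 24.35 kW
Heat supplied = 87.66 MJ/h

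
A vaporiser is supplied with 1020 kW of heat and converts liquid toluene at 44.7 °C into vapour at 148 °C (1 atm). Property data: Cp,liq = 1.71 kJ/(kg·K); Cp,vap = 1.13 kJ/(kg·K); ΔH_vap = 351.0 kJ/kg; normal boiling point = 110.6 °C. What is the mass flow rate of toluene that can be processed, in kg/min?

ṁ = 121 kg/min

Δh = 1.71×(110.6−44.7) + 351.0 + 1.13×(148−110.6) = 505.95 kJ/kg
Q = 1020 kW = 1020 kJ/s = 61200 kJ/min
ṁ = Q/Δh = 61200 / 505.95 = 120.96 kg/min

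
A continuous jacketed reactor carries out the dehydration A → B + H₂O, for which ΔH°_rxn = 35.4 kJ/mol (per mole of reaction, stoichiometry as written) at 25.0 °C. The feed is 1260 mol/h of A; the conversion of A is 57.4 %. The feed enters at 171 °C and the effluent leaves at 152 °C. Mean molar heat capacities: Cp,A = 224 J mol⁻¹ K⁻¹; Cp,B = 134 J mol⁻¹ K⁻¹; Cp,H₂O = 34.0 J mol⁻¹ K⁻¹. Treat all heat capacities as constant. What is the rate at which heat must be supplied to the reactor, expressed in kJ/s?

Extent of reaction ξ = 0.574 × 1260 = 723.24 mol/h
Reaction term: ξ·ΔH°_rxn = 723.24 × 35.4 = 25603 kJ/h
Sensible, feed 171→25 °C: -41207 kJ/h
Outlet flows (mol/h): A 536.76, B 723.24, H₂O 723.24
Sensible, products 25→152 °C: 30701 kJ/h
Q = ΔH = 15096 kJ/h = 4.1935 kW
Heat supplied = 4.1935 kJ/s

Q_in = 4.19 kJ/s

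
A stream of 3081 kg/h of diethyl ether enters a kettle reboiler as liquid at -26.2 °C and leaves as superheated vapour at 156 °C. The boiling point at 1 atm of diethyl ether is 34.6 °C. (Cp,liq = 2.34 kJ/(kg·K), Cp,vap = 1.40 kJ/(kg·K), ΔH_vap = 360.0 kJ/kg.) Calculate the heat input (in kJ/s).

Q = 575 kJ/s

liquid -26.2→34.6 °C: 142.27 kJ/kg
vaporisation at 34.6 °C: 360 kJ/kg
vapour 34.6→156 °C: 169.96 kJ/kg
Δh = 142.27 + 360 + 169.96 = 672.23 kJ/kg
Q = ṁ·Δh = 3081 kg/h × 672.23 kJ/kg = 2.0711e+06 kJ/h
|Q| = 575.32 kW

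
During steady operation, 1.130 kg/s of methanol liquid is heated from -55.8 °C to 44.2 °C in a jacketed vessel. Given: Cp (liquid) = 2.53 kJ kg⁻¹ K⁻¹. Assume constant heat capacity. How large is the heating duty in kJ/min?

Q = 17200 kJ/min

Q = ṁ·Cp·ΔT = 1.130 × 2.53 × (44.2 − -55.8) = 285.89 kJ/s
Heating duty = 17153 kJ/min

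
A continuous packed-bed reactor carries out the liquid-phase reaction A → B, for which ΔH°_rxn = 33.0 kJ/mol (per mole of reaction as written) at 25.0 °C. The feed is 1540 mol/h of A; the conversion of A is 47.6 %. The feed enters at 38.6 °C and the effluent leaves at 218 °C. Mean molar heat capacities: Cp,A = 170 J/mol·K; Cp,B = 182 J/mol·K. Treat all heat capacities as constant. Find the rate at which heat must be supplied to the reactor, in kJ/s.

Extent of reaction ξ = 0.476 × 1540 = 733.04 mol/h
Reaction term: ξ·ΔH°_rxn = 733.04 × 33.0 = 24190 kJ/h
Sensible, feed 38.6→25 °C: -3560.5 kJ/h
Outlet flows (mol/h): A 806.96, B 733.04
Sensible, products 25→218 °C: 52225 kJ/h
Q = ΔH = 72855 kJ/h = 20.237 kW
Heat supplied = 20.237 kJ/s

Q_in = 20.2 kJ/s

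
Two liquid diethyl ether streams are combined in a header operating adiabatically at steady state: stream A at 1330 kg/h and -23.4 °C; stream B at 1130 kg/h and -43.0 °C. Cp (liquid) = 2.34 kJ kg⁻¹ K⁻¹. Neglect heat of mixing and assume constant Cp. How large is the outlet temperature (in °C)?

T_out = -32.4 °C

Energy balance with Q = 0: Σ ṁᵢCp,ᵢ(T_out − Tᵢ) = 0
Σ ṁᵢCp,ᵢTᵢ = 1330×2.34×-23.4 + 1130×2.34×-43.0 = -186530
Σ ṁᵢCp,ᵢ = 1330×2.34 + 1130×2.34 = 5756.4
T_out = -186530 / 5756.4 = -32.403 °C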